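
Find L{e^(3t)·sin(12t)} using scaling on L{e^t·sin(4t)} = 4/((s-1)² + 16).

Scaling with a=3: L{e^(3t)·sin(12t)} = (1/3) · 4/((s/3-1)² + 16). Simplifying: 12/((s-3)² + 144)

Final answer: 12/((s-3)² + 144)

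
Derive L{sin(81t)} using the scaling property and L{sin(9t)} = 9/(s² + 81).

Using L{f(at)} = (1/a)F(s/a) with a=9: L{sin(81t)} = (1/9) · 9/((s/9)² + 81) = (1/9) · 9·81/(s² + 6561) = 81/(s² + 6561)

Final answer: 81/(s² + 6561)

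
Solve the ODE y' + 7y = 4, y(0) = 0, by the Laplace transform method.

sY + 7Y = 4/s. Y = 4/(s(s+7)). Partial fractions: Y = 4/7/s - 4/7/(s+7)

Final answer: y(t) = 4/7(1 - e^(-7t))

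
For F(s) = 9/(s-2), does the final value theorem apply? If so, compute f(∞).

sF(s) = 9s/(s-2) has a pole at s = 2 in the right half-plane. Theorem does NOT apply (unstable system; f(t) = 9·e^(2t) grows without bound).

Final answer: Not applicable (unstable)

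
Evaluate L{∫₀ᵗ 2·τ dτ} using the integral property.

L{∫₀ᵗ f(τ)dτ} = F(s)/s with f(t) = 2t. F(s) = 2/s^2, so L{∫₀ᵗ 2·τ dτ} = (2/s^2)/s = 2/s^3. (Check: ∫₀ᵗ 2·τ dτ = 2t^2/2.)

Final answer: 2/s^3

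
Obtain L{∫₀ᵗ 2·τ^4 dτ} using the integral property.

L{∫₀ᵗ f(τ)dτ} = F(s)/s with f(t) = 2t^4. F(s) = 48/s^5, so L{∫₀ᵗ 2·τ^4 dτ} = (48/s^5)/s = 48/s^6. (Check: ∫₀ᵗ 2·τ^4 dτ = 2t^5/5.)

Final answer: 48/s^6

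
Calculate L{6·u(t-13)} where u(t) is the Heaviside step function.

L{u(t-a)} = e^(-as)/s. Here a=13, so L{u(t-13)} = e^(-13s)/s, and L{6·u(t-13)} = 6·e^(-13s)/s

Final answer: 6·e^(-13s)/s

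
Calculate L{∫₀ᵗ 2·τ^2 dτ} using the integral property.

L{∫₀ᵗ f(τ)dτ} = F(s)/s with f(t) = 2t^2. F(s) = 4/s^3, so L{∫₀ᵗ 2·τ^2 dτ} = (4/s^3)/s = 4/s^4. (Check: ∫₀ᵗ 2·τ^2 dτ = 2t^3/3.)

Final answer: 4/s^4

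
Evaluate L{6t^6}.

L{t^n} = n!/s^(n+1). So L{6t^6} = 6·6!/s^7 = 4320/s^7

Final answer: 4320/s^7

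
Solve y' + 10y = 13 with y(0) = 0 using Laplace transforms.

sY + 10Y = 13/s. Y = 13/(s(s+10)). Partial fractions: Y = 13/10/s - 13/10/(s+10)

Final answer: y(t) = 13/10(1 - e^(-10t))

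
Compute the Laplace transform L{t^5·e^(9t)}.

L{t^n·e^(at)} = n!/(s-a)^(n+1), so L{t^5·e^(9t)} = 120/(s-9)^6

Final answer: 120/(s-9)^6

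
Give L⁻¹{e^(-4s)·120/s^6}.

L⁻¹{120/s^6} = t^5. By the time shift theorem, L⁻¹{e^(-as)F(s)} = u(t-a)f(t-a) with a=4, so L⁻¹{e^(-4s)·120/s^6} = u(t-4)·(t-4)^5

Final answer: u(t-4)·(t-4)^5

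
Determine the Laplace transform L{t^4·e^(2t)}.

L{t^n·e^(at)} = n!/(s-a)^(n+1), so L{t^4·e^(2t)} = 24/(s-2)^5

Final answer: 24/(s-2)^5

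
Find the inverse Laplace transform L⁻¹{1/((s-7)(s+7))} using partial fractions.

Decompose: A/(s-7) + B/(s+7). A = 1/14, B = -1/14. f(t) = (e^(7t) - e^(-7t))/14

Final answer: (e^(7t) - e^(-7t))/14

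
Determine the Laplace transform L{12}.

L{12} = 12 · L{1} = 12/s

Final answer: 12/s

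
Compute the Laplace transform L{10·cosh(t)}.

L{cosh(ωt)} = s/(s² - ω²), so L{cosh(t)} = s/(s² - 1). Then L{10·cosh(t)} = 10·s/(s² - 1) = 10s/(s² - 1)

Final answer: 10s/(s² - 1)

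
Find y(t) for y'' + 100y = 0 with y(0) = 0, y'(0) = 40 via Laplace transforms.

L{y''} + 100L{y} = 0. s²Y - 0 - 40 + 100Y = 0. Y(s² + 100) = 40. Y = (40)/(s² + 100). Inverting: y(t) = 4sin(10t)

Final answer: y(t) = 4sin(10t)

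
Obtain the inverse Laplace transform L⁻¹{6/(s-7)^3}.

L⁻¹{n!/(s-a)^(n+1)} = t^n·e^(at) with n=2, a=7. So L⁻¹{2/(s-7)^3} = t^2·e^(7t), and L⁻¹{6/(s-7)^3} = (6/2)·t^2·e^(7t) = 3·t^2·e^(7t)

Final answer: 3·t^2·e^(7t)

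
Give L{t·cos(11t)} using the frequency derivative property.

L{cos(11t)} = s/(s² + 121). Derivative: d/ds[s/(s² + 121)] = [(s² + 121) - s·2s]/(s² + 121)² = (121 - s²)/(s² + 121)². So L{t·cos(11t)} = -F'(s) = (s² - 121)/(s² + 121)²

Final answer: (s² - 121)/(s² + 121)²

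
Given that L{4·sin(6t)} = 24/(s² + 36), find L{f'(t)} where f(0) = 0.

L{f'(t)} = s·F(s) - f(0) = s·24/(s² + 36) - 0 = 24s/(s² + 36)

Final answer: 24s/(s² + 36)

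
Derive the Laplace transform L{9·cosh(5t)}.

L{cosh(ωt)} = s/(s² - ω²), so L{cosh(5t)} = s/(s² - 25). Then L{9·cosh(5t)} = 9·s/(s² - 25) = 9s/(s² - 25)

Final answer: 9s/(s² - 25)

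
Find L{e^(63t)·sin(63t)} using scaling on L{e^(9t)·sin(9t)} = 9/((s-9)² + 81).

Scaling with a=7: L{e^(63t)·sin(63t)} = (1/7) · 9/((s/7-9)² + 81). Simplifying: 63/((s-63)² + 3969)

Final answer: 63/((s-63)² + 3969)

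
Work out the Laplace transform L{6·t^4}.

L{t^n} = n!/s^(n+1), so L{t^4} = 24/s^5. Then L{6·t^4} = 6·24/s^5 = 144/s^5

Final answer: 144/s^5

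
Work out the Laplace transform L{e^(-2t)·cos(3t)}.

L{e^(at)·cos(ωt)} = (s-a)/((s-a)² + ω²), so L{e^(-2t)·cos(3t)} = (s+2)/((s+2)² + 9)

Final answer: (s+2)/((s+2)² + 9)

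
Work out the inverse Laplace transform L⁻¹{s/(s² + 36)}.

L⁻¹{s/(s² + 36)} = cos(6t)

Final answer: cos(6t)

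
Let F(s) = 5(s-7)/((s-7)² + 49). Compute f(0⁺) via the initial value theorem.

f(0⁺) = lim_{s→∞} sF(s) = lim_{s→∞} 5s(s-7)/((s-7)² + 49) = 5

Final answer: 5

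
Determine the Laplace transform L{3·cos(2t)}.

L{cos(ωt)} = s/(s² + ω²), so L{cos(2t)} = s/(s² + 4). Then L{3·cos(2t)} = 3·s/(s² + 4) = 3s/(s² + 4)

Final answer: 3s/(s² + 4)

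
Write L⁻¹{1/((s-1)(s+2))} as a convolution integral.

1/((s-1)(s+2)) = (1/(s-1))·(1/(s+2)) = L{e^t}·L{e^(-2t)}. So f(t) = e^t*e^(-2t) = ∫₀ᵗ e^(τ)·e^(-2(t-τ)) dτ

Final answer: ∫₀ᵗ e^(τ)·e^(-2(t-τ)) dτ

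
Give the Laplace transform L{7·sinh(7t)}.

L{sinh(ωt)} = ω/(s² - ω²), so L{sinh(7t)} = 7/(s² - 49). Then L{7·sinh(7t)} = 7·7/(s² - 49) = 49/(s² - 49)

Final answer: 49/(s² - 49)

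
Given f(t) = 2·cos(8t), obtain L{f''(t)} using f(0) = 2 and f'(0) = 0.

F(s) = 2s/(s² + 64). L{f''(t)} = s²F(s) - sf(0) - f'(0) = 2s³/(s² + 64) - 2s = (2s³ - 2s(s² + 64))/(s² + 64) = -128s/(s² + 64)

Final answer: -128s/(s² + 64)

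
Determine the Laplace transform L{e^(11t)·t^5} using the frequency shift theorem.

L{e^(at)·t^n} = n!/(s-a)^(n+1), so L{e^(11t)·t^5} = 120/(s-11)^6

Final answer: 120/(s-11)^6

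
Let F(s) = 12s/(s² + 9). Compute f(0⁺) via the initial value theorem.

f(0⁺) = lim_{s→∞} s·12s/(s² + 9) = lim_{s→∞} 12s²/(s² + 9) = 12

Final answer: 12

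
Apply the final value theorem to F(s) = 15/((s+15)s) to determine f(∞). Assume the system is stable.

f(∞) = lim_{s→0} sF(s) = lim_{s→0} 15/(s+15) = 1

Final answer: 1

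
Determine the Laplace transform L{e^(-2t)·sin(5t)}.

L{e^(at)·sin(ωt)} = ω/((s-a)² + ω²), so L{e^(-2t)·sin(5t)} = 5/((s+2)² + 25)

Final answer: 5/((s+2)² + 25)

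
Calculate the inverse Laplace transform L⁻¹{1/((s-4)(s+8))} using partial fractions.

Decompose: A/(s-4) + B/(s+8). A = 1/12, B = -1/12. f(t) = (e^(4t) - e^(-8t))/12

Final answer: (e^(4t) - e^(-8t))/12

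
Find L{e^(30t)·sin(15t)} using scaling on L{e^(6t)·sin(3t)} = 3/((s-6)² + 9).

Scaling with a=5: L{e^(30t)·sin(15t)} = (1/5) · 3/((s/5-6)² + 9). Simplifying: 15/((s-30)² + 225)

Final answer: 15/((s-30)² + 225)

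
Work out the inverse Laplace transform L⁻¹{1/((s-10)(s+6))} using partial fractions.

Decompose: A/(s-10) + B/(s+6). A = 1/16, B = -1/16. f(t) = (e^(10t) - e^(-6t))/16

Final answer: (e^(10t) - e^(-6t))/16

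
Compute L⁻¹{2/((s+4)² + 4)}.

Form: b/((s-a)² + b²) → e^(at)sin(bt). With a=-4, b=2

Final answer: e^(-4t)·sin(2t)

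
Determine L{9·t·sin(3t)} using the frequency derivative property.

L{sin(3t)} = 3/(s² + 9). By L{t·f(t)} = -F'(s): -d/ds[3/(s² + 9)] = -(3)·(-2s)/(s² + 9)² = 6s/(s² + 9)². Then L{9·t·sin(3t)} = 9·6s/(s² + 9)² = 54s/(s² + 9)²

Final answer: 54s/(s² + 9)²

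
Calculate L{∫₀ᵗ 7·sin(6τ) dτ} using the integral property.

L{∫₀ᵗ f(τ)dτ} = F(s)/s with F(s) = 42/(s² + 36), so the result is (42/(s² + 36))/s = 42/(s(s² + 36))

Final answer: 42/(s(s² + 36))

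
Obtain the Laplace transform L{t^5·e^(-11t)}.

L{t^n·e^(at)} = n!/(s-a)^(n+1), so L{t^5·e^(-11t)} = 120/(s+11)^6

Final answer: 120/(s+11)^6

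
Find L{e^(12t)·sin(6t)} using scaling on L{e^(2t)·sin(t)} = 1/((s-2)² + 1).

Scaling with a=6: L{e^(12t)·sin(6t)} = (1/6) · 1/((s/6-2)² + 1). Simplifying: 6/((s-12)² + 36)

Final answer: 6/((s-12)² + 36)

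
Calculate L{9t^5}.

L{t^n} = n!/s^(n+1). So L{9t^5} = 9·5!/s^6 = 1080/s^6

Final answer: 1080/s^6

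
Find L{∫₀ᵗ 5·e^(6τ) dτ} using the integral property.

L{∫₀ᵗ f(τ)dτ} = F(s)/s with F(s) = 5/(s-6), so L{∫₀ᵗ 5·e^(6τ) dτ} = 5/(s(s-6))

Final answer: 5/(s(s-6))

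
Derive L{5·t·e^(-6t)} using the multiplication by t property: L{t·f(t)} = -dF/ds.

Using L{t^n·e^(at)} = n!/(s-a)^(n+1), L{t·e^(-6t)} = 1/(s+6)^2, so L{5·t·e^(-6t)} = 5·1/(s+6)^2 = 5/(s+6)^2

Final answer: 5/(s+6)^2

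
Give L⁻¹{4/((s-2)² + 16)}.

Form: b/((s-a)² + b²) → e^(at)sin(bt). With a=2, b=4

Final answer: e^(2t)·sin(4t)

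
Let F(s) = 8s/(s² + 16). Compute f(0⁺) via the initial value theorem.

f(0⁺) = lim_{s→∞} s·8s/(s² + 16) = lim_{s→∞} 8s²/(s² + 16) = 8

Final answer: 8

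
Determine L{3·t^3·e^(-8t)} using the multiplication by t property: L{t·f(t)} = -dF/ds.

Using L{t^n·e^(at)} = n!/(s-a)^(n+1), L{t^3·e^(-8t)} = 6/(s+8)^4, so L{3·t^3·e^(-8t)} = 3·6/(s+8)^4 = 18/(s+8)^4

Final answer: 18/(s+8)^4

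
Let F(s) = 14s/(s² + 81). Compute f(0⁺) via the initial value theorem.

f(0⁺) = lim_{s→∞} s·14s/(s² + 81) = lim_{s→∞} 14s²/(s² + 81) = 14

Final answer: 14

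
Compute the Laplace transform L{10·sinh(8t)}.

L{sinh(ωt)} = ω/(s² - ω²), so L{sinh(8t)} = 8/(s² - 64). Then L{10·sinh(8t)} = 10·8/(s² - 64) = 80/(s² - 64)

Final answer: 80/(s² - 64)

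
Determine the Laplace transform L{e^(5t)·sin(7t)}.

L{e^(at)·sin(ωt)} = ω/((s-a)² + ω²), so L{e^(5t)·sin(7t)} = 7/((s-5)² + 49)

Final answer: 7/((s-5)² + 49)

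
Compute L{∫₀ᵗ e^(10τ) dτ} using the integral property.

L{∫₀ᵗ f(τ)dτ} = F(s)/s with F(s) = 1/(s-10), so L{∫₀ᵗ e^(10τ) dτ} = 1/(s(s-10))

Final answer: 1/(s(s-10))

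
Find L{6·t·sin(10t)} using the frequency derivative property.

L{sin(10t)} = 10/(s² + 100). By L{t·f(t)} = -F'(s): -d/ds[10/(s² + 100)] = -(10)·(-2s)/(s² + 100)² = 20s/(s² + 100)². Then L{6·t·sin(10t)} = 6·20s/(s² + 100)² = 120s/(s² + 100)²

Final answer: 120s/(s² + 100)²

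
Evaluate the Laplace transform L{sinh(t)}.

L{sinh(ωt)} = ω/(s² - ω²), so L{sinh(t)} = 1/(s² - 1)

Final answer: 1/(s² - 1)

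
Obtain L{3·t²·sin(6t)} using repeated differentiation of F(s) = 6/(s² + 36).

F(s) = 6/(s² + 36). F'(s) = -12s/(s² + 36)². F''(s) = -12(36 - 3s²)/(s² + 36)³ = (36s² - 432)/(s² + 36)³. So L{t²·sin(6t)} = (-1)² F''(s) = (36s² - 432)/(s² + 36)³. Then L{3·t²·sin(6t)} = 3·(36s² - 432)/(s² + 36)³ = (108s² - 1296)/(s² + 36)³

Final answer: (108s² - 1296)/(s² + 36)³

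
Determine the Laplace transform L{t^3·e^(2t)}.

L{t^n·e^(at)} = n!/(s-a)^(n+1), so L{t^3·e^(2t)} = 6/(s-2)^4

Final answer: 6/(s-2)^4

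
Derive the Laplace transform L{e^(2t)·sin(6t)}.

L{e^(at)·sin(ωt)} = ω/((s-a)² + ω²), so L{e^(2t)·sin(6t)} = 6/((s-2)² + 36)

Final answer: 6/((s-2)² + 36)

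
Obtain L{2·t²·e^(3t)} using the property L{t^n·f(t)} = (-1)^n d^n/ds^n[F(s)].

L{e^(3t)} = 1/(s-3). d/ds[1/(s-3)] = -1/(s-3)². d²/ds²[1/(s-3)] = 2/(s-3)³. So L{t²·e^(3t)} = (-1)² · 2/(s-3)³ = 2/(s-3)³. Then L{2·t²·e^(3t)} = 2·2/(s-3)³ = 4/(s-3)³

Final answer: 4/(s-3)³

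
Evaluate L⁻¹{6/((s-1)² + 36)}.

Form: b/((s-a)² + b²) → e^(at)sin(bt). With a=1, b=6

Final answer: e^t·sin(6t)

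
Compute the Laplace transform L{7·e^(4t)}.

L{e^(at)} = 1/(s-a), so L{e^(4t)} = 1/(s-4). Then L{7·e^(4t)} = 7/(s-4)

Final answer: 7/(s-4)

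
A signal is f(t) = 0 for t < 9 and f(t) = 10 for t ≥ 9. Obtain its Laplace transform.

f(t) = 10·u(t-9). L{u(t-9)} = e^(-9s)/s, so L{f(t)} = 10·e^(-9s)/s

Final answer: 10·e^(-9s)/s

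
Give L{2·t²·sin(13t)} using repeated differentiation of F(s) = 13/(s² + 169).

F(s) = 13/(s² + 169). F'(s) = -26s/(s² + 169)². F''(s) = -26(169 - 3s²)/(s² + 169)³ = (78s² - 4394)/(s² + 169)³. So L{t²·sin(13t)} = (-1)² F''(s) = (78s² - 4394)/(s² + 169)³. Then L{2·t²·sin(13t)} = 2·(78s² - 4394)/(s² + 169)³ = (156s² - 8788)/(s² + 169)³

Final answer: (156s² - 8788)/(s² + 169)³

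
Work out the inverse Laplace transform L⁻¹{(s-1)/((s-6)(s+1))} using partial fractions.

Using partial fractions, f(t) = (5e^(6t) + 2e^(-t))/7

Final answer: (5e^(6t) + 2e^(-t))/7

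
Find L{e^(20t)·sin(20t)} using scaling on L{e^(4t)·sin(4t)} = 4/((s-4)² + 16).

Scaling with a=5: L{e^(20t)·sin(20t)} = (1/5) · 4/((s/5-4)² + 16). Simplifying: 20/((s-20)² + 400)

Final answer: 20/((s-20)² + 400)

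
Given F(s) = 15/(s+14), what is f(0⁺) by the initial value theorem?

f(0⁺) = lim_{s→∞} s·15/(s+14) = lim_{s→∞} 15s/(s+14) = 15

Final answer: 15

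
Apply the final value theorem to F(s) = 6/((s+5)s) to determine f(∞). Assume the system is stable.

f(∞) = lim_{s→0} sF(s) = lim_{s→0} 6/(s+5) = 6/5

Final answer: 6/5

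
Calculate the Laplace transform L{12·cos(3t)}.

L{cos(ωt)} = s/(s² + ω²), so L{cos(3t)} = s/(s² + 9). Then L{12·cos(3t)} = 12·s/(s² + 9) = 12s/(s² + 9)

Final answer: 12s/(s² + 9)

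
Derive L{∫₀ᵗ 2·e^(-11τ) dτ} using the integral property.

L{∫₀ᵗ f(τ)dτ} = F(s)/s with F(s) = 2/(s+11), so L{∫₀ᵗ 2·e^(-11τ) dτ} = 2/(s(s+11))

Final answer: 2/(s(s+11))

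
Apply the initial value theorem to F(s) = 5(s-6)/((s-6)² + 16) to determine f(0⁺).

f(0⁺) = lim_{s→∞} sF(s) = lim_{s→∞} 5s(s-6)/((s-6)² + 16) = 5

Final answer: 5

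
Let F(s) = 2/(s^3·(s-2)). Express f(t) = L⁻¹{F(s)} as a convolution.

2/(s^3·(s-2)) = (2/s^3)·(1/(s-2)) = L{t^2}·L{e^(2t)}. So f(t) = t^2*e^(2t) = ∫₀ᵗ τ^2·e^(2(t-τ)) dτ

Final answer: ∫₀ᵗ τ^2·e^(2(t-τ)) dτ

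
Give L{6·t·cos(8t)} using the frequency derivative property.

L{cos(8t)} = s/(s² + 64). Derivative: d/ds[s/(s² + 64)] = [(s² + 64) - s·2s]/(s² + 64)² = (64 - s²)/(s² + 64)². So L{t·cos(8t)} = -F'(s) = (s² - 64)/(s² + 64)². Then L{6·t·cos(8t)} = 6·(s² - 64)/(s² + 64)²

Final answer: 6·(s² - 64)/(s² + 64)²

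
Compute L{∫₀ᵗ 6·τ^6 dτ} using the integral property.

L{∫₀ᵗ f(τ)dτ} = F(s)/s with f(t) = 6t^6. F(s) = 4320/s^7, so L{∫₀ᵗ 6·τ^6 dτ} = (4320/s^7)/s = 4320/s^8. (Check: ∫₀ᵗ 6·τ^6 dτ = 6t^7/7.)

Final answer: 4320/s^8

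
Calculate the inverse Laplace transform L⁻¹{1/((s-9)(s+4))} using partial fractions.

Decompose: A/(s-9) + B/(s+4). A = 1/13, B = -1/13. f(t) = (e^(9t) - e^(-4t))/13

Final answer: (e^(9t) - e^(-4t))/13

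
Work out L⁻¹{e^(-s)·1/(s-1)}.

L⁻¹{1/(s-1)} = e^t. By the time shift theorem, L⁻¹{e^(-as)F(s)} = u(t-a)f(t-a) with a=1, so L⁻¹{e^(-s)·1/(s-1)} = u(t-1)·e^(t-1)

Final answer: u(t-1)·e^(t-1)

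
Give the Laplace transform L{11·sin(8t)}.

L{sin(ωt)} = ω/(s² + ω²), so L{sin(8t)} = 8/(s² + 64). Then L{11·sin(8t)} = 11·8/(s² + 64) = 88/(s² + 64)

Final answer: 88/(s² + 64)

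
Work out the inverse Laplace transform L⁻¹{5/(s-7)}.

L⁻¹{1/(s-a)} = e^(at), so L⁻¹{1/(s-7)} = e^(7t), and L⁻¹{5/(s-7)} = 5·e^(7t)

Final answer: 5·e^(7t)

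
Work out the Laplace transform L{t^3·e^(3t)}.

L{t^n·e^(at)} = n!/(s-a)^(n+1), so L{t^3·e^(3t)} = 6/(s-3)^4

Final answer: 6/(s-3)^4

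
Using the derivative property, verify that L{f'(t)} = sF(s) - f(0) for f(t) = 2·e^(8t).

f'(t) = 16e^(8t). Direct: L{f'(t)} = 16/(s-8). Property: s·2/(s-8) - 2 = (2s - 2(s-8))/(s-8) = 16/(s-8). ✓

Final answer: 16/(s-8)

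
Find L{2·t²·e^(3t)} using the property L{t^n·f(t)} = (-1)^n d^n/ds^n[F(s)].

L{e^(3t)} = 1/(s-3). d/ds[1/(s-3)] = -1/(s-3)². d²/ds²[1/(s-3)] = 2/(s-3)³. So L{t²·e^(3t)} = (-1)² · 2/(s-3)³ = 2/(s-3)³. Then L{2·t²·e^(3t)} = 2·2/(s-3)³ = 4/(s-3)³

Final answer: 4/(s-3)³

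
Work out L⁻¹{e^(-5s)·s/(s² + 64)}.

L⁻¹{s/(s² + 64)} = cos(8t). By the time shift theorem, L⁻¹{e^(-as)F(s)} = u(t-a)f(t-a) with a=5, so L⁻¹{e^(-5s)·s/(s² + 64)} = u(t-5)·cos(8(t-5))

Final answer: u(t-5)·cos(8(t-5))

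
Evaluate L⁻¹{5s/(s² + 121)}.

This is the form c·s/(s² + a²) with a = 11, c = 5. L⁻¹ = 5·cos(11t)

Final answer: 5·cos(11t)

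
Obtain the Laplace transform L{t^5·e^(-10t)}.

L{t^n·e^(at)} = n!/(s-a)^(n+1), so L{t^5·e^(-10t)} = 120/(s+10)^6

Final answer: 120/(s+10)^6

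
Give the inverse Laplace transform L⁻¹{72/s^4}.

L⁻¹{n!/s^(n+1)} = t^n with n=3. So L⁻¹{6/s^4} = t^3, and L⁻¹{72/s^4} = (72/6)·t^3 = 12·t^3

Final answer: 12·t^3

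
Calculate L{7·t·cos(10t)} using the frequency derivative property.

L{cos(10t)} = s/(s² + 100). Derivative: d/ds[s/(s² + 100)] = [(s² + 100) - s·2s]/(s² + 100)² = (100 - s²)/(s² + 100)². So L{t·cos(10t)} = -F'(s) = (s² - 100)/(s² + 100)². Then L{7·t·cos(10t)} = 7·(s² - 100)/(s² + 100)²

Final answer: 7·(s² - 100)/(s² + 100)²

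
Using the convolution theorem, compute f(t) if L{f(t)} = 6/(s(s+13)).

6/(s(s+13)) = (6/s)·(1/(s+13)) = L{6}·L{e^(-13t)}. By convolution, f(t) = 6*e^(-13t) = ∫₀ᵗ 6·e^(-13τ) dτ = 6·(1 - e^(-13t))/13

Final answer: 6·(1 - e^(-13t))/13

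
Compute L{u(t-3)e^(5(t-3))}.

u(t-a)f(t-a) with f(t)=e^(5t). L{e^(5t)} = 1/(s-5). By time shift: e^(-3s)/(s-5)

Final answer: e^(-3s)/(s-5)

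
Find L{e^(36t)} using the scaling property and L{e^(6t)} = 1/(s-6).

Using L{f(at)} = (1/a)F(s/a) with a=6 and f(t) = e^(6t): L{e^(36t)} = (1/6) · 1/((s/6)-6) = (1/6) · 6/(s-36) = 1/(s-36)

Final answer: 1/(s-36)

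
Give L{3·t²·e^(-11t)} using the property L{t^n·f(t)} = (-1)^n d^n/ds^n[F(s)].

L{e^(-11t)} = 1/(s+11). d/ds[1/(s+11)] = -1/(s+11)². d²/ds²[1/(s+11)] = 2/(s+11)³. So L{t²·e^(-11t)} = (-1)² · 2/(s+11)³ = 2/(s+11)³. Then L{3·t²·e^(-11t)} = 3·2/(s+11)³ = 6/(s+11)³

Final answer: 6/(s+11)³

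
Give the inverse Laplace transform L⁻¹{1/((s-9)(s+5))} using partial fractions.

Decompose: A/(s-9) + B/(s+5). A = 1/14, B = -1/14. f(t) = (e^(9t) - e^(-5t))/14

Final answer: (e^(9t) - e^(-5t))/14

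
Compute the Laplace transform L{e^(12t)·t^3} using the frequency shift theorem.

L{e^(at)·t^n} = n!/(s-a)^(n+1), so L{e^(12t)·t^3} = 6/(s-12)^4

Final answer: 6/(s-12)^4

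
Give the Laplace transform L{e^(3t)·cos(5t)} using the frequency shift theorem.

Frequency shift: L{e^(at)f(t)} = F(s-a). L{e^(3t)·cos(5t)} = (s-3)/((s-3)² + 25)

Final answer: (s-3)/((s-3)² + 25)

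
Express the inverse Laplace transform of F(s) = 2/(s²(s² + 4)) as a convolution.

2/(s²(s² + 4)) = (1/s²)·(2/(s² + 4)) = L{t}·L{sin(2t)}. So f(t) = t*(sin(2t)) = ∫₀ᵗ τ·sin(2(t-τ)) dτ

Final answer: ∫₀ᵗ τ·sin(2(t-τ)) dτ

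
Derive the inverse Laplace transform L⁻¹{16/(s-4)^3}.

L⁻¹{n!/(s-a)^(n+1)} = t^n·e^(at) with n=2, a=4. So L⁻¹{2/(s-4)^3} = t^2·e^(4t), and L⁻¹{16/(s-4)^3} = (16/2)·t^2·e^(4t) = 8·t^2·e^(4t)

Final answer: 8·t^2·e^(4t)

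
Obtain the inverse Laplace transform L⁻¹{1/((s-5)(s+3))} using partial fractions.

Decompose: A/(s-5) + B/(s+3). A = 1/8, B = -1/8. f(t) = (e^(5t) - e^(-3t))/8

Final answer: (e^(5t) - e^(-3t))/8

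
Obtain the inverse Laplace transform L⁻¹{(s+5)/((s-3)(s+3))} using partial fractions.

Using partial fractions, f(t) = (8e^(3t) - 2e^(-3t))/6

Final answer: (8e^(3t) - 2e^(-3t))/6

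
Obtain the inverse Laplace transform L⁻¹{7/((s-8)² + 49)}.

Using frequency shift, L⁻¹{7/((s-8)² + 49)} = e^(8t)·sin(7t)

Final answer: e^(8t)·sin(7t)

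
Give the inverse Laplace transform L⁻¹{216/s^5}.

L⁻¹{n!/s^(n+1)} = t^n with n=4. So L⁻¹{24/s^5} = t^4, and L⁻¹{216/s^5} = (216/24)·t^4 = 9·t^4

Final answer: 9·t^4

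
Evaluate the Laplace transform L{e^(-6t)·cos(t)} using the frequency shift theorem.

Frequency shift: L{e^(at)f(t)} = F(s-a). L{e^(-6t)·cos(t)} = (s+6)/((s+6)² + 1)

Final answer: (s+6)/((s+6)² + 1)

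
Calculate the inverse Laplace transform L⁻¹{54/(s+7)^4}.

L⁻¹{n!/(s-a)^(n+1)} = t^n·e^(at) with n=3, a=-7. So L⁻¹{6/(s+7)^4} = t^3·e^(-7t), and L⁻¹{54/(s+7)^4} = (54/6)·t^3·e^(-7t) = 9·t^3·e^(-7t)

Final answer: 9·t^3·e^(-7t)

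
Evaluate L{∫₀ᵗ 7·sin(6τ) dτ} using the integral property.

L{∫₀ᵗ f(τ)dτ} = F(s)/s with F(s) = 42/(s² + 36), so the result is (42/(s² + 36))/s = 42/(s(s² + 36))

Final answer: 42/(s(s² + 36))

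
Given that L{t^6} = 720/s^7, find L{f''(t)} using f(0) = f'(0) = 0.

L{f''(t)} = s²F(s) - sf(0) - f'(0) = s²·720/s^7 - 0 - 0 = 720/s^5

Final answer: 720/s^5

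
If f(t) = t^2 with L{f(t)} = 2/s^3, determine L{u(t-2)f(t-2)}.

Time shift theorem: L{u(t-a)f(t-a)} = e^(-as)F(s). Here a=2, F(s) = 2/s^3, so L{u(t-2)f(t-2)} = e^(-2s)·2/s^3

Final answer: e^(-2s)·2/s^3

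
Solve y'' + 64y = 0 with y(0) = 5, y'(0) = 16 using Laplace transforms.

L{y''} + 64L{y} = 0. s²Y - 5s - 16 + 64Y = 0. Y(s² + 64) = 5s + 16. Y = (5s + 16)/(s² + 64). Inverting: y(t) = 5cos(8t) + 2sin(8t)

Final answer: y(t) = 5cos(8t) + 2sin(8t)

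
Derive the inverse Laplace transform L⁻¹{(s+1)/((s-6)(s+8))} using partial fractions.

Using partial fractions, f(t) = (7e^(6t) + 7e^(-8t))/14

Final answer: (7e^(6t) + 7e^(-8t))/14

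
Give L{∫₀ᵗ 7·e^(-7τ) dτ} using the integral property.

L{∫₀ᵗ f(τ)dτ} = F(s)/s with F(s) = 7/(s+7), so L{∫₀ᵗ 7·e^(-7τ) dτ} = 7/(s(s+7))

Final answer: 7/(s(s+7))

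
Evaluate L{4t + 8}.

L{4t + 8} = 4·L{t} + 8·L{1} = 4/s² + 8/s

Final answer: 4/s² + 8/s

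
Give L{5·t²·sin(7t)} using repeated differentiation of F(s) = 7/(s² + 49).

F(s) = 7/(s² + 49). F'(s) = -14s/(s² + 49)². F''(s) = -14(49 - 3s²)/(s² + 49)³ = (42s² - 686)/(s² + 49)³. So L{t²·sin(7t)} = (-1)² F''(s) = (42s² - 686)/(s² + 49)³. Then L{5·t²·sin(7t)} = 5·(42s² - 686)/(s² + 49)³ = (210s² - 3430)/(s² + 49)³

Final answer: (210s² - 3430)/(s² + 49)³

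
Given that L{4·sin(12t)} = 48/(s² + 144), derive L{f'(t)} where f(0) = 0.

L{f'(t)} = s·F(s) - f(0) = s·48/(s² + 144) - 0 = 48s/(s² + 144)

Final answer: 48s/(s² + 144)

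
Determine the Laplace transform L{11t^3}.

L{11t^3} = 11 · L{t^3} = 11 · 6/s^4 = 66/s^4

Final answer: 66/s^4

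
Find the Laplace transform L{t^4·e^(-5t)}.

L{t^n·e^(at)} = n!/(s-a)^(n+1), so L{t^4·e^(-5t)} = 24/(s+5)^5

Final answer: 24/(s+5)^5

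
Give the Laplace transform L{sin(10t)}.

L{sin(ωt)} = ω/(s² + ω²), so L{sin(10t)} = 10/(s² + 100)

Final answer: 10/(s² + 100)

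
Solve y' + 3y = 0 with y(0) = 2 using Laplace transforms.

L{y'} + 3L{y} = 0. sY - 2 + 3Y = 0. Y(s+3) = 2. Y = 2/(s+3)

Final answer: y(t) = 2e^(-3t)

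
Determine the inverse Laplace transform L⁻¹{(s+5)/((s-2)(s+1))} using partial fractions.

Using partial fractions, f(t) = (7e^(2t) - 4e^(-t))/3

Final answer: (7e^(2t) - 4e^(-t))/3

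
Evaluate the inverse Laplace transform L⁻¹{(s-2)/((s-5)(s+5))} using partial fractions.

Using partial fractions, f(t) = (3e^(5t) + 7e^(-5t))/10

Final answer: (3e^(5t) + 7e^(-5t))/10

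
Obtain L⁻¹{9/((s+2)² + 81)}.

Form: b/((s-a)² + b²) → e^(at)sin(bt). With a=-2, b=9

Final answer: e^(-2t)·sin(9t)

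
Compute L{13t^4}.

L{t^n} = n!/s^(n+1). So L{13t^4} = 13·4!/s^5 = 312/s^5

Final answer: 312/s^5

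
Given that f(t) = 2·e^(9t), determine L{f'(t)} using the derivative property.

f(0) = 2, F(s) = 2/(s-9). L{f'(t)} = s·F(s) - f(0) = 2s/(s-9) - 2 = (2s - 2(s-9))/(s-9) = 18/(s-9)

Final answer: 18/(s-9)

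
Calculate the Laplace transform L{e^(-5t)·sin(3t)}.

L{e^(at)·sin(ωt)} = ω/((s-a)² + ω²), so L{e^(-5t)·sin(3t)} = 3/((s+5)² + 9)

Final answer: 3/((s+5)² + 9)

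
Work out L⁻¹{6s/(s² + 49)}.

This is the form c·s/(s² + a²) with a = 7, c = 6. L⁻¹ = 6·cos(7t)

Final answer: 6·cos(7t)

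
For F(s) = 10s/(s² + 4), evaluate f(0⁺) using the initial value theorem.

f(0⁺) = lim_{s→∞} s·10s/(s² + 4) = lim_{s→∞} 10s²/(s² + 4) = 10

Final answer: 10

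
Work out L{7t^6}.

L{t^n} = n!/s^(n+1). So L{7t^6} = 7·6!/s^7 = 5040/s^7

Final answer: 5040/s^7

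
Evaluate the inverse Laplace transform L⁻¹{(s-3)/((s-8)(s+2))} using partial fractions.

Using partial fractions, f(t) = (5e^(8t) + 5e^(-2t))/10

Final answer: (5e^(8t) + 5e^(-2t))/10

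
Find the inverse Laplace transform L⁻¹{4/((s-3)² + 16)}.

Using frequency shift, L⁻¹{4/((s-3)² + 16)} = e^(3t)·sin(4t)

Final answer: e^(3t)·sin(4t)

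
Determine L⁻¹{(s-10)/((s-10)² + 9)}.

Using frequency shift: L⁻¹{(s-a)/((s-a)² + b²)} = e^(at)cos(bt). Here a=10, b=3

Final answer: e^(10t)·cos(3t)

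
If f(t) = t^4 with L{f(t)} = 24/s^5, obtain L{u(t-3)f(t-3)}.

Time shift theorem: L{u(t-a)f(t-a)} = e^(-as)F(s). Here a=3, F(s) = 24/s^5, so L{u(t-3)f(t-3)} = e^(-3s)·24/s^5

Final answer: e^(-3s)·24/s^5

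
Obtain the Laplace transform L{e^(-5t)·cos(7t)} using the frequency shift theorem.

Frequency shift: L{e^(at)f(t)} = F(s-a). L{e^(-5t)·cos(7t)} = (s+5)/((s+5)² + 49)

Final answer: (s+5)/((s+5)² + 49)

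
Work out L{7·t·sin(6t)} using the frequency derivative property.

L{sin(6t)} = 6/(s² + 36). By L{t·f(t)} = -F'(s): -d/ds[6/(s² + 36)] = -(6)·(-2s)/(s² + 36)² = 12s/(s² + 36)². Then L{7·t·sin(6t)} = 7·12s/(s² + 36)² = 84s/(s² + 36)²

Final answer: 84s/(s² + 36)²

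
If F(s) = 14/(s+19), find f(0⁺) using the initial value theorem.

f(0⁺) = lim_{s→∞} s·14/(s+19) = lim_{s→∞} 14s/(s+19) = 14

Final answer: 14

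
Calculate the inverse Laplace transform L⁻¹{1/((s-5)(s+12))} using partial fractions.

Decompose: A/(s-5) + B/(s+12). A = 1/17, B = -1/17. f(t) = (e^(5t) - e^(-12t))/17

Final answer: (e^(5t) - e^(-12t))/17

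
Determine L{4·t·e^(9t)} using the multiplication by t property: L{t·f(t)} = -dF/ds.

Using L{t^n·e^(at)} = n!/(s-a)^(n+1), L{t·e^(9t)} = 1/(s-9)^2, so L{4·t·e^(9t)} = 4·1/(s-9)^2 = 4/(s-9)^2

Final answer: 4/(s-9)^2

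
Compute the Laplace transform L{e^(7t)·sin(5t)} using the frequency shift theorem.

Frequency shift: L{e^(at)f(t)} = F(s-a). L{e^(7t)·sin(5t)} = 5/((s-7)² + 25)

Final answer: 5/((s-7)² + 25)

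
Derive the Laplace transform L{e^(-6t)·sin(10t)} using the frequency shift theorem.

Frequency shift: L{e^(at)f(t)} = F(s-a). L{e^(-6t)·sin(10t)} = 10/((s+6)² + 100)

Final answer: 10/((s+6)² + 100)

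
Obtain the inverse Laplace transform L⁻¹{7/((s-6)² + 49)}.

Using frequency shift, L⁻¹{7/((s-6)² + 49)} = e^(6t)·sin(7t)

Final answer: e^(6t)·sin(7t)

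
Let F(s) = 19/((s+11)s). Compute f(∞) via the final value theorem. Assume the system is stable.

f(∞) = lim_{s→0} sF(s) = lim_{s→0} 19/(s+11) = 19/11

Final answer: 19/11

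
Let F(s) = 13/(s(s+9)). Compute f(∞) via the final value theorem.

f(∞) = lim_{s→0} s·13/(s(s+9)) = lim_{s→0} 13/(s+9) = 13/9 = 13/9

Final answer: 13/9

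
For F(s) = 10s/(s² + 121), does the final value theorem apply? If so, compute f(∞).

The final value theorem requires all poles of sF(s) in the left half-plane. sF(s) = 10s²/(s² + 121) has poles at s = ±11i (imaginary axis). Theorem does NOT apply (oscillatory system).

Final answer: Not applicable (oscillatory)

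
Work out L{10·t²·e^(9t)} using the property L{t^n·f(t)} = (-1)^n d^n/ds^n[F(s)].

L{e^(9t)} = 1/(s-9). d/ds[1/(s-9)] = -1/(s-9)². d²/ds²[1/(s-9)] = 2/(s-9)³. So L{t²·e^(9t)} = (-1)² · 2/(s-9)³ = 2/(s-9)³. Then L{10·t²·e^(9t)} = 10·2/(s-9)³ = 20/(s-9)³

Final answer: 20/(s-9)³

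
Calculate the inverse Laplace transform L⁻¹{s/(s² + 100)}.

L⁻¹{s/(s² + 100)} = cos(10t)

Final answer: cos(10t)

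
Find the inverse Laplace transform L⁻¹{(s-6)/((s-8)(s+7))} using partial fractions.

Using partial fractions, f(t) = (2e^(8t) + 13e^(-7t))/15

Final answer: (2e^(8t) + 13e^(-7t))/15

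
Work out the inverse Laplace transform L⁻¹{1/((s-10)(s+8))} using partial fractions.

Decompose: A/(s-10) + B/(s+8). A = 1/18, B = -1/18. f(t) = (e^(10t) - e^(-8t))/18

Final answer: (e^(10t) - e^(-8t))/18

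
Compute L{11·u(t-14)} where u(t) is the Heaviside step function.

L{u(t-a)} = e^(-as)/s. Here a=14, so L{u(t-14)} = e^(-14s)/s, and L{11·u(t-14)} = 11·e^(-14s)/s

Final answer: 11·e^(-14s)/s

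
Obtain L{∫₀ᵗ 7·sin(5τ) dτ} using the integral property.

L{∫₀ᵗ f(τ)dτ} = F(s)/s with F(s) = 35/(s² + 25), so the result is (35/(s² + 25))/s = 35/(s(s² + 25))

Final answer: 35/(s(s² + 25))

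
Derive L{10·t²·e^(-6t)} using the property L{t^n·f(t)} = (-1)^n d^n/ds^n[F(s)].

L{e^(-6t)} = 1/(s+6). d/ds[1/(s+6)] = -1/(s+6)². d²/ds²[1/(s+6)] = 2/(s+6)³. So L{t²·e^(-6t)} = (-1)² · 2/(s+6)³ = 2/(s+6)³. Then L{10·t²·e^(-6t)} = 10·2/(s+6)³ = 20/(s+6)³

Final answer: 20/(s+6)³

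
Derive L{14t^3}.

L{t^n} = n!/s^(n+1). So L{14t^3} = 14·3!/s^4 = 84/s^4

Final answer: 84/s^4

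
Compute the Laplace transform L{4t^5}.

L{4t^5} = 4 · L{t^5} = 4 · 120/s^6 = 480/s^6

Final answer: 480/s^6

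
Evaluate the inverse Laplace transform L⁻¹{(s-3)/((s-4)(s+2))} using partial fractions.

Using partial fractions, f(t) = (e^(4t) + 5e^(-2t))/6

Final answer: (e^(4t) + 5e^(-2t))/6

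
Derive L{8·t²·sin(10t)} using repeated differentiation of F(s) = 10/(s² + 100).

F(s) = 10/(s² + 100). F'(s) = -20s/(s² + 100)². F''(s) = -20(100 - 3s²)/(s² + 100)³ = (60s² - 2000)/(s² + 100)³. So L{t²·sin(10t)} = (-1)² F''(s) = (60s² - 2000)/(s² + 100)³. Then L{8·t²·sin(10t)} = 8·(60s² - 2000)/(s² + 100)³ = (480s² - 16000)/(s² + 100)³

Final answer: (480s² - 16000)/(s² + 100)³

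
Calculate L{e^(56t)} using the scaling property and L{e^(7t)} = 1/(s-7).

Using L{f(at)} = (1/a)F(s/a) with a=8 and f(t) = e^(7t): L{e^(56t)} = (1/8) · 1/((s/8)-7) = (1/8) · 8/(s-56) = 1/(s-56)

Final answer: 1/(s-56)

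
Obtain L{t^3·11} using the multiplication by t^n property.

L{11} = 11/s. d^1/ds^1[1/s] = -1/s². d^2/ds^2[1/s] = 2/s^3. d^3/ds^3[1/s] = -6/s^4. So L{t^3} = (-1)^{3}·-6/s^4 = 6/s^4. Then L{t^3·11} = 11·6/s^4 = 66/s^4

Final answer: 66/s^4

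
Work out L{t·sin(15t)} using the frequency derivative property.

L{sin(15t)} = 15/(s² + 225). By L{t·f(t)} = -F'(s): -d/ds[15/(s² + 225)] = -(15)·(-2s)/(s² + 225)² = 30s/(s² + 225)²

Final answer: 30s/(s² + 225)²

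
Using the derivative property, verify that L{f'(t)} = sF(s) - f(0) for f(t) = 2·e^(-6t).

f'(t) = -12e^(-6t). Direct: L{f'(t)} = -12/(s+6). Property: s·2/(s+6) - 2 = (2s - 2(s+6))/(s+6) = -12/(s+6). ✓

Final answer: -12/(s+6)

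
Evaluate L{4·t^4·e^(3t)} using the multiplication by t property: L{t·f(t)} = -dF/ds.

Using L{t^n·e^(at)} = n!/(s-a)^(n+1), L{t^4·e^(3t)} = 24/(s-3)^5, so L{4·t^4·e^(3t)} = 4·24/(s-3)^5 = 96/(s-3)^5

Final answer: 96/(s-3)^5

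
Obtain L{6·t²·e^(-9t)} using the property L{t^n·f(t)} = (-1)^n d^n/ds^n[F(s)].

L{e^(-9t)} = 1/(s+9). d/ds[1/(s+9)] = -1/(s+9)². d²/ds²[1/(s+9)] = 2/(s+9)³. So L{t²·e^(-9t)} = (-1)² · 2/(s+9)³ = 2/(s+9)³. Then L{6·t²·e^(-9t)} = 6·2/(s+9)³ = 12/(s+9)³

Final answer: 12/(s+9)³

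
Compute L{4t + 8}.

L{4t + 8} = 4·L{t} + 8·L{1} = 4/s² + 8/s

Final answer: 4/s² + 8/s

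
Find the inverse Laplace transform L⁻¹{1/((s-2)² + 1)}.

Using frequency shift, L⁻¹{1/((s-2)² + 1)} = e^(2t)·sin(t)

Final answer: e^(2t)·sin(t)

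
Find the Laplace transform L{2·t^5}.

L{t^n} = n!/s^(n+1), so L{t^5} = 120/s^6. Then L{2·t^5} = 2·120/s^6 = 240/s^6

Final answer: 240/s^6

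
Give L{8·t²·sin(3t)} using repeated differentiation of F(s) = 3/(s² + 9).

F(s) = 3/(s² + 9). F'(s) = -6s/(s² + 9)². F''(s) = -6(9 - 3s²)/(s² + 9)³ = (18s² - 54)/(s² + 9)³. So L{t²·sin(3t)} = (-1)² F''(s) = (18s² - 54)/(s² + 9)³. Then L{8·t²·sin(3t)} = 8·(18s² - 54)/(s² + 9)³ = (144s² - 432)/(s² + 9)³

Final answer: (144s² - 432)/(s² + 9)³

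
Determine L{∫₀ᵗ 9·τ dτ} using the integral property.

L{∫₀ᵗ f(τ)dτ} = F(s)/s with f(t) = 9t. F(s) = 9/s^2, so L{∫₀ᵗ 9·τ dτ} = (9/s^2)/s = 9/s^3. (Check: ∫₀ᵗ 9·τ dτ = 9t^2/2.)

Final answer: 9/s^3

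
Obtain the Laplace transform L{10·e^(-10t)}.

L{e^(at)} = 1/(s-a), so L{e^(-10t)} = 1/(s+10). Then L{10·e^(-10t)} = 10/(s+10)

Final answer: 10/(s+10)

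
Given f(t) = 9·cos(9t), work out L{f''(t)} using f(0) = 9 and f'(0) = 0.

F(s) = 9s/(s² + 81). L{f''(t)} = s²F(s) - sf(0) - f'(0) = 9s³/(s² + 81) - 9s = (9s³ - 9s(s² + 81))/(s² + 81) = -729s/(s² + 81)

Final answer: -729s/(s² + 81)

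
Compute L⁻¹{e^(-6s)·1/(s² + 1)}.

L⁻¹{1/(s² + 1)} = sin(t). By the time shift theorem, L⁻¹{e^(-as)F(s)} = u(t-a)f(t-a) with a=6, so L⁻¹{e^(-6s)·1/(s² + 1)} = u(t-6)·sin((t-6))

Final answer: u(t-6)·sin((t-6))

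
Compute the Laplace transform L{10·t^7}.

L{t^n} = n!/s^(n+1), so L{t^7} = 5040/s^8. Then L{10·t^7} = 10·5040/s^8 = 50400/s^8

Final answer: 50400/s^8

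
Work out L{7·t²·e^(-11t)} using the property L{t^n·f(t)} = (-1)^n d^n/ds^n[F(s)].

L{e^(-11t)} = 1/(s+11). d/ds[1/(s+11)] = -1/(s+11)². d²/ds²[1/(s+11)] = 2/(s+11)³. So L{t²·e^(-11t)} = (-1)² · 2/(s+11)³ = 2/(s+11)³. Then L{7·t²·e^(-11t)} = 7·2/(s+11)³ = 14/(s+11)³

Final answer: 14/(s+11)³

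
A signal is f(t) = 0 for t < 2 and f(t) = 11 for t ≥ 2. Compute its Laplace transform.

f(t) = 11·u(t-2). L{u(t-2)} = e^(-2s)/s, so L{f(t)} = 11·e^(-2s)/s

Final answer: 11·e^(-2s)/s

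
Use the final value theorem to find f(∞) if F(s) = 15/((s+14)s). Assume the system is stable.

f(∞) = lim_{s→0} sF(s) = lim_{s→0} 15/(s+14) = 15/14

Final answer: 15/14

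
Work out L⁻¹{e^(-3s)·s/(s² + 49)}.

L⁻¹{s/(s² + 49)} = cos(7t). By the time shift theorem, L⁻¹{e^(-as)F(s)} = u(t-a)f(t-a) with a=3, so L⁻¹{e^(-3s)·s/(s² + 49)} = u(t-3)·cos(7(t-3))

Final answer: u(t-3)·cos(7(t-3))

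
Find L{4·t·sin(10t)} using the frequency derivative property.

L{sin(10t)} = 10/(s² + 100). By L{t·f(t)} = -F'(s): -d/ds[10/(s² + 100)] = -(10)·(-2s)/(s² + 100)² = 20s/(s² + 100)². Then L{4·t·sin(10t)} = 4·20s/(s² + 100)² = 80s/(s² + 100)²

Final answer: 80s/(s² + 100)²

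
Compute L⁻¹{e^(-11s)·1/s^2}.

L⁻¹{1/s^2} = t. By the time shift theorem, L⁻¹{e^(-as)F(s)} = u(t-a)f(t-a) with a=11, so L⁻¹{e^(-11s)·1/s^2} = u(t-11)·(t-11)

Final answer: u(t-11)·(t-11)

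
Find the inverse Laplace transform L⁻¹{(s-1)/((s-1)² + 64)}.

Using frequency shift, L⁻¹{(s-1)/((s-1)² + 64)} = e^t·cos(8t)

Final answer: e^t·cos(8t)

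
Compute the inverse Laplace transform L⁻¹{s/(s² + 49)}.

L⁻¹{s/(s² + 49)} = cos(7t)

Final answer: cos(7t)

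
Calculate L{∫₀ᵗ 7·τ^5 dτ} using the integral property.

L{∫₀ᵗ f(τ)dτ} = F(s)/s with f(t) = 7t^5. F(s) = 840/s^6, so L{∫₀ᵗ 7·τ^5 dτ} = (840/s^6)/s = 840/s^7. (Check: ∫₀ᵗ 7·τ^5 dτ = 7t^6/6.)

Final answer: 840/s^7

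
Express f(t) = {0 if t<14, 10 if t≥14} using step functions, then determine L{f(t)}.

f(t) = 10·u(t-14). L{u(t-14)} = e^(-14s)/s, so L{f(t)} = 10·e^(-14s)/s

Final answer: 10·e^(-14s)/s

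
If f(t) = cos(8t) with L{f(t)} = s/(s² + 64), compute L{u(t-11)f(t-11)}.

Time shift theorem: L{u(t-a)f(t-a)} = e^(-as)F(s). Here a=11, F(s) = s/(s² + 64), so L{u(t-11)f(t-11)} = e^(-11s)·s/(s² + 64)

Final answer: e^(-11s)·s/(s² + 64)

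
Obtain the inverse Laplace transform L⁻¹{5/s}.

L⁻¹{c/s} = c, so L⁻¹{5/s} = 5

Final answer: 5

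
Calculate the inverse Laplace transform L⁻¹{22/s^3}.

L⁻¹{n!/s^(n+1)} = t^n with n=2. So L⁻¹{2/s^3} = t^2, and L⁻¹{22/s^3} = (22/2)·t^2 = 11·t^2

Final answer: 11·t^2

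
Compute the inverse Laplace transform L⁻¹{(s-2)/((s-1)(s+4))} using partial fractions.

Using partial fractions, f(t) = (-e^t + 6e^(-4t))/5

Final answer: (-e^t + 6e^(-4t))/5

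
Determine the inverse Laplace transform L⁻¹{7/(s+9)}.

L⁻¹{1/(s-a)} = e^(at), so L⁻¹{1/(s+9)} = e^(-9t), and L⁻¹{7/(s+9)} = 7·e^(-9t)

Final answer: 7·e^(-9t)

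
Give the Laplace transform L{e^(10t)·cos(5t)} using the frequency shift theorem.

Frequency shift: L{e^(at)f(t)} = F(s-a). L{e^(10t)·cos(5t)} = (s-10)/((s-10)² + 25)

Final answer: (s-10)/((s-10)² + 25)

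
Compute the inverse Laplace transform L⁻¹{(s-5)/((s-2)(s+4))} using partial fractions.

Using partial fractions, f(t) = (-3e^(2t) + 9e^(-4t))/6

Final answer: (-3e^(2t) + 9e^(-4t))/6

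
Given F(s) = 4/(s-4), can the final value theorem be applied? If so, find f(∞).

sF(s) = 4s/(s-4) has a pole at s = 4 in the right half-plane. Theorem does NOT apply (unstable system; f(t) = 4·e^(4t) grows without bound).

Final answer: Not applicable (unstable)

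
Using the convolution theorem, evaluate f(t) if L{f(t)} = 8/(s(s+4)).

8/(s(s+4)) = (8/s)·(1/(s+4)) = L{8}·L{e^(-4t)}. By convolution, f(t) = 8*e^(-4t) = ∫₀ᵗ 8·e^(-4τ) dτ = 8·(1 - e^(-4t))/4

Final answer: 8·(1 - e^(-4t))/4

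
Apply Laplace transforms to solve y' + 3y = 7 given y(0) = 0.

sY + 3Y = 7/s. Y = 7/(s(s+3)). Partial fractions: Y = 7/3/s - 7/3/(s+3)

Final answer: y(t) = 7/3(1 - e^(-3t))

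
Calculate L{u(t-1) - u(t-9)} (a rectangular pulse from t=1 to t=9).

L{u(t-a)} = e^(-as)/s. L{u(t-1) - u(t-9)} = (e^(-s) - e^(-9s))/s

Final answer: (e^(-s) - e^(-9s))/s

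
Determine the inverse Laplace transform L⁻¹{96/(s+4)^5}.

L⁻¹{n!/(s-a)^(n+1)} = t^n·e^(at) with n=4, a=-4. So L⁻¹{24/(s+4)^5} = t^4·e^(-4t), and L⁻¹{96/(s+4)^5} = (96/24)·t^4·e^(-4t) = 4·t^4·e^(-4t)

Final answer: 4·t^4·e^(-4t)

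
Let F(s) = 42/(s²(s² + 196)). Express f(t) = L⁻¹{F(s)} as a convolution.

42/(s²(s² + 196)) = (1/s²)·(42/(s² + 196)) = L{t}·L{3·sin(14t)}. So f(t) = t*(3·sin(14t)) = ∫₀ᵗ 3τ·sin(14(t-τ)) dτ

Final answer: ∫₀ᵗ 3τ·sin(14(t-τ)) dτ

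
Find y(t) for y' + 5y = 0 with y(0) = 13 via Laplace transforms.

L{y'} + 5L{y} = 0. sY - 13 + 5Y = 0. Y(s+5) = 13. Y = 13/(s+5)

Final answer: y(t) = 13e^(-5t)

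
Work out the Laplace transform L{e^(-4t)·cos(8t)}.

L{e^(at)·cos(ωt)} = (s-a)/((s-a)² + ω²), so L{e^(-4t)·cos(8t)} = (s+4)/((s+4)² + 64)

Final answer: (s+4)/((s+4)² + 64)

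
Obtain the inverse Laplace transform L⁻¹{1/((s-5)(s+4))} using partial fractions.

Decompose: A/(s-5) + B/(s+4). A = 1/9, B = -1/9. f(t) = (e^(5t) - e^(-4t))/9

Final answer: (e^(5t) - e^(-4t))/9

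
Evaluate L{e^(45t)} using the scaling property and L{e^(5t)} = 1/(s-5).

Using L{f(at)} = (1/a)F(s/a) with a=9 and f(t) = e^(5t): L{e^(45t)} = (1/9) · 1/((s/9)-5) = (1/9) · 9/(s-45) = 1/(s-45)

Final answer: 1/(s-45)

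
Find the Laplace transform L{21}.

L{21} = 21 · L{1} = 21/s

Final answer: 21/s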